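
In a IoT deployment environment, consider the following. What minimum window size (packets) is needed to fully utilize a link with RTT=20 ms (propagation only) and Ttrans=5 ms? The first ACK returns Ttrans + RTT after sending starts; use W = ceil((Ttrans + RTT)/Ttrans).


Given: Ttrans = 5 ms, RTT = 20 ms (= 2 * Tprop, Tprop = 10 ms)
Time until first ACK returns = Ttrans + RTT = 5 + 20 = 25 ms
Need W * Ttrans >= Ttrans + RTT  ->  W >= (Ttrans + RTT) / Ttrans
(Ttrans + RTT) / Ttrans = 25 / 5 = 5
W_min = ceil(5) = 5

5


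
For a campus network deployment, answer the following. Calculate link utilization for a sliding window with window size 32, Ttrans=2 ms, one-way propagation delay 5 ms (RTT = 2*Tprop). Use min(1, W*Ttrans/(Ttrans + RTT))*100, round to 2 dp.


Given: W = 32, Ttrans = 2 ms, RTT = 10 ms (= 2 * Tprop, Tprop = 5 ms)
Cycle time = Ttrans + RTT = 2 + 10 = 12 ms (first packet sent until its ACK returns)
W * Ttrans = 32 * 2 = 64 ms of sending per cycle
W * Ttrans / (Ttrans + RTT) = 64 / 12 = 5.333333
U = min(1, 5.333333) = 1.000000
U% = 100.00%

100.00


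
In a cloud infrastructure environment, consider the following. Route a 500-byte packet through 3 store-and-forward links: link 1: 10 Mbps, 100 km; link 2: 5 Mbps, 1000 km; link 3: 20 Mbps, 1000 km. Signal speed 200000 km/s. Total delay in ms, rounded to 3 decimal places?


Packet = 500 bytes = 4000 bits. Store-and-forward: sum (t_trans + t_prop) per link.
Link 1: t_trans = 4000/(10*10^6) s = 0.4000 ms; t_prop = 100/200000 s = 0.5000 ms; subtotal = 0.9000 ms
Link 2: t_trans = 4000/(5*10^6) s = 0.8000 ms; t_prop = 1000/200000 s = 5.0000 ms; subtotal = 5.8000 ms
Link 3: t_trans = 4000/(20*10^6) s = 0.2000 ms; t_prop = 1000/200000 s = 5.0000 ms; subtotal = 5.2000 ms
End-to-end = 0.9000 + 5.8000 + 5.2000 = 11.9000 ms -> 11.900 ms (3 dp)

11.900


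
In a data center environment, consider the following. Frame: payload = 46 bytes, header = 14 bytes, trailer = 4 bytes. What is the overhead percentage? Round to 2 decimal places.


Given: payload = 46 B, header = 14 B, trailer = 4 B
Overhead bytes = header + trailer = 14 + 4 = 18
Total frame = payload + overhead = 46 + 18 = 64
Overhead % = 18 / 64 * 100 = 28.1250% -> 28.13% (2 dp)

28.13


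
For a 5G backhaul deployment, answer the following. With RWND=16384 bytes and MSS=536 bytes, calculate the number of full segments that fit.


Given: RWND = 16384 bytes, MSS = 536 bytes
Full segments = floor(RWND / MSS)
Full segments = floor(16384 / 536)
Full segments = floor(30.5672) = 30

30


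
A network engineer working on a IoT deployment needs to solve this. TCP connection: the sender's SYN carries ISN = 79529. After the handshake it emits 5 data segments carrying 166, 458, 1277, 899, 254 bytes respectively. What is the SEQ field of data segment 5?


The SYN occupies sequence number ISN = 79529, so the first data byte is ISN + 1 = 79530.
SEQ of data segment i = (ISN + 1) + sum of payload sizes of segments 1..i-1.
Segment 1: SEQ = 79530, payload = 166 bytes
Segment 2: SEQ = 79696, payload = 458 bytes
Segment 3: SEQ = 80154, payload = 1277 bytes
Segment 4: SEQ = 81431, payload = 899 bytes
Segment 5: SEQ = 82330, payload = 254 bytes
SEQ of segment 5 = 79530 + 166 + 458 + 1277 + 899 = 82330

82330


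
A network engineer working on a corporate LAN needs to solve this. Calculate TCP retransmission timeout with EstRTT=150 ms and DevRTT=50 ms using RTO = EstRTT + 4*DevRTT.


Given: EstRTT = 150 ms, DevRTT = 50 ms
Timeout = EstRTT + 4 * DevRTT
4 * DevRTT = 4 * 50 = 200
Timeout = 150 + 200 = 350 ms

350


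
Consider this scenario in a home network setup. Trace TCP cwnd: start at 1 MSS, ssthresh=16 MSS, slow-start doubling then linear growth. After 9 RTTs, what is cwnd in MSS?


RTT 0: cwnd = 1 MSS (initial)
RTT 1: cwnd = 2 MSS (slow start, doubled)
RTT 2: cwnd = 4 MSS (slow start, doubled)
RTT 3: cwnd = 8 MSS (slow start, doubled)
RTT 4: cwnd = 16 MSS (slow start, doubled)
RTT 5: cwnd = 17 MSS (congestion avoidance, +1)
RTT 6: cwnd = 18 MSS (congestion avoidance, +1)
RTT 7: cwnd = 19 MSS (congestion avoidance, +1)
RTT 8: cwnd = 20 MSS (congestion avoidance, +1)
RTT 9: cwnd = 21 MSS (congestion avoidance, +1)

21


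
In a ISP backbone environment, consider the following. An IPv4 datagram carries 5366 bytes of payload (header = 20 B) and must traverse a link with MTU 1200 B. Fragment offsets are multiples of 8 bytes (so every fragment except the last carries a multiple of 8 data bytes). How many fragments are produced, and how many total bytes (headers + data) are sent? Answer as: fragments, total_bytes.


Max data per non-final fragment = floor((MTU - header)/8)*8 = floor((1200 - 20)/8)*8 = floor(1180/8)*8 = 1176 B
Final fragment needs no 8-byte alignment: it can carry up to MTU - header = 1180 B
Non-final fragments needed = ceil((payload - 1180) / 1176) = ceil(4186/1176) = ceil(3.5595) = 4
Number of fragments = 4 + 1 = 5
Fragment sizes (data): 4 * 1176 B + 662 B (last, 662 <= 1180 OK)
Total bytes sent = payload + n_frags * header = 5366 + 5*20 = 5366 + 100 = 5466 B

5, 5466


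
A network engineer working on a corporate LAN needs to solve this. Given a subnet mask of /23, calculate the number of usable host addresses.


Given: subnet mask /23
Host bits = 32 - 23 = 9
Total addresses = 2^9 = 512
Usable hosts = 512 - 2 (network + broadcast) = 510

510


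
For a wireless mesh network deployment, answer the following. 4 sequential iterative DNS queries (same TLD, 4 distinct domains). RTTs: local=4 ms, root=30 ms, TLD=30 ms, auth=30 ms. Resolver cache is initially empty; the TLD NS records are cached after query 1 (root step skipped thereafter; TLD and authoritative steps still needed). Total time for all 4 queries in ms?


Lookup 1 (cold cache): local + root + TLD + auth = 4 + 30 + 30 + 30 = 94 ms
Lookups 2..4 (TLD NS cached -> skip root; new domain -> still ask TLD and auth): local + TLD + auth = 4 + 30 + 30 = 64 ms each
Remaining 3 lookups: 3 * 64 = 192 ms
Total = 94 + 192 = 286 ms

286


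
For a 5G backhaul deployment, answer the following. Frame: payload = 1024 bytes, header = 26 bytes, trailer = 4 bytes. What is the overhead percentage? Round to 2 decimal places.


Given: payload = 1024 B, header = 26 B, trailer = 4 B
Overhead bytes = header + trailer = 26 + 4 = 30
Total frame = payload + overhead = 1024 + 30 = 1054
Overhead % = 30 / 1054 * 100 = 2.8463% -> 2.85% (2 dp)

2.85


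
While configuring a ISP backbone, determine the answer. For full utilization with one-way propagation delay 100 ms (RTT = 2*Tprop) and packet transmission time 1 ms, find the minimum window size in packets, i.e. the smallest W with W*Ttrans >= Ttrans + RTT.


Given: Ttrans = 1 ms, RTT = 200 ms (= 2 * Tprop, Tprop = 100 ms)
Time until first ACK returns = Ttrans + RTT = 1 + 200 = 201 ms
Need W * Ttrans >= Ttrans + RTT  ->  W >= (Ttrans + RTT) / Ttrans
(Ttrans + RTT) / Ttrans = 201 / 1 = 201
W_min = ceil(201) = 201

201


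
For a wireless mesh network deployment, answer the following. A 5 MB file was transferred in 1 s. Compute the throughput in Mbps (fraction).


Given: file = 5 MB, time = 1 s
File in Mb = 5 * 8 = 40 Mb
Throughput = 40 / 1 Mbps
Throughput = 40 Mbps

40


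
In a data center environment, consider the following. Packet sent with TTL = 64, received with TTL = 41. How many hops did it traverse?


Given: initial TTL = 64, received TTL = 41
Hops = initial TTL - received TTL
Hops = 64 - 41 = 23

23


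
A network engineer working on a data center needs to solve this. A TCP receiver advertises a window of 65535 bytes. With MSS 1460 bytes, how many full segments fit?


Given: RWND = 65535 bytes, MSS = 1460 bytes
Full segments = floor(RWND / MSS)
Full segments = floor(65535 / 1460)
Full segments = floor(44.887) = 44

44


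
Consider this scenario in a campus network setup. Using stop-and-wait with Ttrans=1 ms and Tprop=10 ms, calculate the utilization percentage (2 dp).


Given: Ttrans = 1 ms, Tprop = 10 ms
RTT = 2 * Tprop = 2 * 10 = 20 ms
U = Ttrans / (Ttrans + RTT)
U = 1 / (1 + 20)
U = 1 / 21 = 0.047619
U% = 4.76%

4.76


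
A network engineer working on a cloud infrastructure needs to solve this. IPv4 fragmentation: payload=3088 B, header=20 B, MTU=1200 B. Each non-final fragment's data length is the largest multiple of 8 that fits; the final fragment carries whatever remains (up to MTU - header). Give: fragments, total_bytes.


Max data per non-final fragment = floor((MTU - header)/8)*8 = floor((1200 - 20)/8)*8 = floor(1180/8)*8 = 1176 B
Final fragment needs no 8-byte alignment: it can carry up to MTU - header = 1180 B
Non-final fragments needed = ceil((payload - 1180) / 1176) = ceil(1908/1176) = ceil(1.6224) = 2
Number of fragments = 2 + 1 = 3
Fragment sizes (data): 2 * 1176 B + 736 B (last, 736 <= 1180 OK)
Total bytes sent = payload + n_frags * header = 3088 + 3*20 = 3088 + 60 = 3148 B

3, 3148


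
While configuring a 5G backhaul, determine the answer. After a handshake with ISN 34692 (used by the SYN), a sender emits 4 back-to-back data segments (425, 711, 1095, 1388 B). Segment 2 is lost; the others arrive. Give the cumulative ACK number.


SYN uses sequence number 34692; first data byte = ISN + 1 = 34693.
Segment 1: SEQ = 34693, len = 425 B, covers [34693, 35117]
Segment 2: SEQ = 35118, len = 711 B, covers [35118, 35828] [LOST]
Segment 3: SEQ = 35829, len = 1095 B, covers [35829, 36923]
Segment 4: SEQ = 36924, len = 1388 B, covers [36924, 38311]
In-order data received: bytes [34693, 35117] (segments 1..1).
Segment 2 missing -> gap begins at byte 35118; later segments buffered out of order.
Cumulative ACK = next expected in-order byte = 34693 + 425 = 35118

35118


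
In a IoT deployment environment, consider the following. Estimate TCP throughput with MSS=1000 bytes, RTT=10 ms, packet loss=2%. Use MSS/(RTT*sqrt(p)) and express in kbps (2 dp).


Given: MSS = 1000 bytes, RTT = 10 ms, loss = 2%
RTT in seconds = 10 / 1000 = 0.01
Loss rate = 2% = 0.02
sqrt(loss) = sqrt(0.02) = 0.141421356237
Throughput (bytes/s) = 1000 / (0.01 * 0.141421356237) = 707106.7812
Throughput (kbps) = 707106.7812 * 8 / 1000 = 5656.854249 -> 5656.85 kbps (2 dp)

5656.85


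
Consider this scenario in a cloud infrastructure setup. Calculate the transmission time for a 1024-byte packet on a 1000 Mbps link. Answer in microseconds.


Given: packet = 1024 bytes, bandwidth = 1000 Mbps
Packet in bits = 1024 * 8 = 8192 bits
Bandwidth = 1000 * 10^6 = 1000000000 bps
Time = 8192 / 1000000000 seconds
Time in us = 8192 * 10^6 / 1000000000 = 8.192

8.192


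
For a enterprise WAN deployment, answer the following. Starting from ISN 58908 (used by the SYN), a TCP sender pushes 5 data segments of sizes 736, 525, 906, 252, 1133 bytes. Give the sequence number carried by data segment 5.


The SYN occupies sequence number ISN = 58908, so the first data byte is ISN + 1 = 58909.
SEQ of data segment i = (ISN + 1) + sum of payload sizes of segments 1..i-1.
Segment 1: SEQ = 58909, payload = 736 bytes
Segment 2: SEQ = 59645, payload = 525 bytes
Segment 3: SEQ = 60170, payload = 906 bytes
Segment 4: SEQ = 61076, payload = 252 bytes
Segment 5: SEQ = 61328, payload = 1133 bytes
SEQ of segment 5 = 58909 + 736 + 525 + 906 + 252 = 61328

61328


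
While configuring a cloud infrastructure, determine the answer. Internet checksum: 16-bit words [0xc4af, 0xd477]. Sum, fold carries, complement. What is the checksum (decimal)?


Given words: [0xc4af, 0xd477]
Step 1: Sum all words
Raw sum = 50351 + 54391 = 104742
Step 2: Fold carry: (39206 + 1) = 39207
One's complement = ~39207 & 0xFFFF = 26328

26328


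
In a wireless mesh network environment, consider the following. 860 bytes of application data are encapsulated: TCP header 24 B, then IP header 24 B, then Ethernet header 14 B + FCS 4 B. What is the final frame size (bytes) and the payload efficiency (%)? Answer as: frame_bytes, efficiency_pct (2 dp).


TCP segment = 860 + 24 = 884 B
IP packet = 884 + 24 = 908 B
Ethernet frame = 908 + 14 + 4 = 926 B
Efficiency = app / frame = 860 / 926 = 0.928726 = 92.8726% -> 92.87% (2 dp)

926, 92.87


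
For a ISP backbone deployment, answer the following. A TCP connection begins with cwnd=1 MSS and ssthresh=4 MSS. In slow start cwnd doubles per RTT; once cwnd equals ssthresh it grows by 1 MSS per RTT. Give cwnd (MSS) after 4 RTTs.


RTT 0: cwnd = 1 MSS (initial)
RTT 1: cwnd = 2 MSS (slow start, doubled)
RTT 2: cwnd = 4 MSS (slow start, doubled)
RTT 3: cwnd = 5 MSS (congestion avoidance, +1)
RTT 4: cwnd = 6 MSS (congestion avoidance, +1)

6


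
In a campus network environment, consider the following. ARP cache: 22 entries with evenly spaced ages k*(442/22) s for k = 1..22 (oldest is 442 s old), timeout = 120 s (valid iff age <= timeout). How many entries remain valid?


Ages are k * 442/22 s for k = 1..22 (spacing = 20.0909 s).
Entry k is valid iff k * 442/22 <= 120 iff k <= 22 * 120 / 442 = 5.9729
n_valid = floor(5.9729) = 5
(n_stale = 22 - 5 = 17)

5


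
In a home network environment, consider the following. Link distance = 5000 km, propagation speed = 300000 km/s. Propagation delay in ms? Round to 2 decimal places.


Given: distance = 5000 km, speed = 300000 km/s
Delay = distance / speed = 5000 / 300000 seconds
Delay in ms = 5000 * 1000 / 300000
Delay = 16.6667 ms
Rounded to 2 dp = 16.67 ms

16.67


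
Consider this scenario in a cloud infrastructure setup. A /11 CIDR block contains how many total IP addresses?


Given: CIDR prefix /11
Host bits = 32 - 11 = 21
Total addresses = 2^21 = 2097152

2097152


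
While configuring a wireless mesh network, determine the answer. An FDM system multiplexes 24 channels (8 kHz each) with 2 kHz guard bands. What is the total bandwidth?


Given: 24 channels, 8 kHz each, guard = 2 kHz
Channel bandwidth = 24 * 8 = 192 kHz
Guard bands = 23 gaps * 2 kHz = 46 kHz
Total = 192 + 46 = 238 kHz

238


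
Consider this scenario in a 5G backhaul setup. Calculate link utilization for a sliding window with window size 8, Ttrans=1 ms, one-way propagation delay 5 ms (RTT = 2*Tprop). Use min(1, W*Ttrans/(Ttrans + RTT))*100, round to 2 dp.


Given: W = 8, Ttrans = 1 ms, RTT = 10 ms (= 2 * Tprop, Tprop = 5 ms)
Cycle time = Ttrans + RTT = 1 + 10 = 11 ms (first packet sent until its ACK returns)
W * Ttrans = 8 * 1 = 8 ms of sending per cycle
W * Ttrans / (Ttrans + RTT) = 8 / 11 = 0.727273
U = min(1, 0.727273) = 0.727273
U% = 72.73%

72.73


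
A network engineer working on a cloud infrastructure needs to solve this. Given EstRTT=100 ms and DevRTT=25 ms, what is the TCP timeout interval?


Given: EstRTT = 100 ms, DevRTT = 25 ms
Timeout = EstRTT + 4 * DevRTT
4 * DevRTT = 4 * 25 = 100
Timeout = 100 + 100 = 200 ms

200


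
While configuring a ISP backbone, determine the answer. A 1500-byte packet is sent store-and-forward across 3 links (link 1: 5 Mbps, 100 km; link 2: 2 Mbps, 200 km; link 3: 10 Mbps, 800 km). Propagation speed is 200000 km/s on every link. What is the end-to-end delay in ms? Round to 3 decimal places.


Packet = 1500 bytes = 12000 bits. Store-and-forward: sum (t_trans + t_prop) per link.
Link 1: t_trans = 12000/(5*10^6) s = 2.4000 ms; t_prop = 100/200000 s = 0.5000 ms; subtotal = 2.9000 ms
Link 2: t_trans = 12000/(2*10^6) s = 6.0000 ms; t_prop = 200/200000 s = 1.0000 ms; subtotal = 7.0000 ms
Link 3: t_trans = 12000/(10*10^6) s = 1.2000 ms; t_prop = 800/200000 s = 4.0000 ms; subtotal = 5.2000 ms
End-to-end = 2.9000 + 7.0000 + 5.2000 = 15.1000 ms -> 15.100 ms (3 dp)

15.100


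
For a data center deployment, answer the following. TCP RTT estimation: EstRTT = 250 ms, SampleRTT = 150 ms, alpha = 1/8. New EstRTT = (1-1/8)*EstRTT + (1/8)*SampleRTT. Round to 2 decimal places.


Given: EstRTT = 250 ms, SampleRTT = 150 ms, alpha = 1/8
New EstRTT = (1 - alpha) * EstRTT + alpha * SampleRTT
(7/8) * 250 = 218.75
(1/8) * 150 = 18.75
New EstRTT = 218.75 + 18.75 = 237.5 ms -> 237.50 ms (2 dp)

237.50


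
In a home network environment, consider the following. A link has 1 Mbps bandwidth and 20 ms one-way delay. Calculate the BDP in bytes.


Given: bandwidth = 1 Mbps, delay = 20 ms
BDP in bits = 1 * 10^6 * 20 / 1000
BDP in bits = 20000
BDP in bytes = 20000 / 8 = 2500

2500


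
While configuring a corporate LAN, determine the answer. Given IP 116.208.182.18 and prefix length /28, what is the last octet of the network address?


Given: IP = 116.208.182.18, prefix = /28
Subnet mask = 255.255.255.240
Last octet of IP: 18
Last octet of mask: 240
Network last octet = 18 AND 240 = 16

16


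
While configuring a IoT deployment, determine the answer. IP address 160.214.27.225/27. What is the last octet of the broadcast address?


Given: IP = 160.214.27.225, prefix = /27
Host bits = 32 - 27 = 5
Network last octet = 225 AND mask = 224
Host part size = 2^5 - 1 = 31
Broadcast last octet = 224 OR 31 = 255

255


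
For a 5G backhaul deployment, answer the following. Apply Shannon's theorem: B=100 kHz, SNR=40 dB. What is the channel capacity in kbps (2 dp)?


Given: B = 100 kHz, SNR = 40 dB
SNR linear = 10^(40/10) = 10000
1 + SNR = 10001
log2(10001) = 13.2878566418
C = 100 * 1000 * 13.2878566418 = 1328785.6642 bps
C = 1328.785664 kbps -> 1328.79 kbps (2 dp)

1328.79


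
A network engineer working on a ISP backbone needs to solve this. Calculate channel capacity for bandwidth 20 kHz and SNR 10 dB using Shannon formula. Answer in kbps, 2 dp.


Given: B = 20 kHz, SNR = 10 dB
SNR linear = 10^(10/10) = 10
1 + SNR = 11
log2(11) = 3.4594316186
C = 20 * 1000 * 3.4594316186 = 69188.6324 bps
C = 69.188632 kbps -> 69.19 kbps (2 dp)

69.19


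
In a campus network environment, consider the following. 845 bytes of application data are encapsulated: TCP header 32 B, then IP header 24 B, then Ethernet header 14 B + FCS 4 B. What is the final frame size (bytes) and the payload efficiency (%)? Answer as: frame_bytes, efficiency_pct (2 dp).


TCP segment = 845 + 32 = 877 B
IP packet = 877 + 24 = 901 B
Ethernet frame = 901 + 14 + 4 = 919 B
Efficiency = app / frame = 845 / 919 = 0.919478 = 91.9478% -> 91.95% (2 dp)

919, 91.95


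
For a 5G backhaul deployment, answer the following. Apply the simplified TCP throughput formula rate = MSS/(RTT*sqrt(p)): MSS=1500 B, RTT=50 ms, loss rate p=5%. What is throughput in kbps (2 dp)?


Given: MSS = 1500 bytes, RTT = 50 ms, loss = 5%
RTT in seconds = 50 / 1000 = 0.05
Loss rate = 5% = 0.05
sqrt(loss) = sqrt(0.05) = 0.223606797750
Throughput (bytes/s) = 1500 / (0.05 * 0.223606797750) = 134164.0786
Throughput (kbps) = 134164.0786 * 8 / 1000 = 1073.312629 -> 1073.31 kbps (2 dp)

1073.31


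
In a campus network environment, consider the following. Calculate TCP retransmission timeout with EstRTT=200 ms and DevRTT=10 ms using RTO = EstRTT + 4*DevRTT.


Given: EstRTT = 200 ms, DevRTT = 10 ms
Timeout = EstRTT + 4 * DevRTT
4 * DevRTT = 4 * 10 = 40
Timeout = 200 + 40 = 240 ms

240


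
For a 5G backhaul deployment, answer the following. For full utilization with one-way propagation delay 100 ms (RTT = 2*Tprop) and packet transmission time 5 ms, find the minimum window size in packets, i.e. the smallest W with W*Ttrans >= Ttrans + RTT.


Given: Ttrans = 5 ms, RTT = 200 ms (= 2 * Tprop, Tprop = 100 ms)
Time until first ACK returns = Ttrans + RTT = 5 + 200 = 205 ms
Need W * Ttrans >= Ttrans + RTT  ->  W >= (Ttrans + RTT) / Ttrans
(Ttrans + RTT) / Ttrans = 205 / 5 = 41
W_min = ceil(41) = 41

41


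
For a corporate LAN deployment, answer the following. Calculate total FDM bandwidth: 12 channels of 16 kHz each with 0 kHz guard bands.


Given: 12 channels, 16 kHz each, guard = 0 kHz
Channel bandwidth = 12 * 16 = 192 kHz
Guard bands = 11 gaps * 0 kHz = 0 kHz
Total = 192 + 0 = 192 kHz

192


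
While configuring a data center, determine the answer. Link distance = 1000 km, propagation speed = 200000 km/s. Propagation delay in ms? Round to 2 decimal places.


Given: distance = 1000 km, speed = 200000 km/s
Delay = distance / speed = 1000 / 200000 seconds
Delay in ms = 1000 * 1000 / 200000
Delay = 5.0000 ms
Rounded to 2 dp = 5.00 ms

5.00


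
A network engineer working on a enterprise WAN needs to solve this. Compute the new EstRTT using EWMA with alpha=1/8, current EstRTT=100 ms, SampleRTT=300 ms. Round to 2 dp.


Given: EstRTT = 100 ms, SampleRTT = 300 ms, alpha = 1/8
New EstRTT = (1 - alpha) * EstRTT + alpha * SampleRTT
(7/8) * 100 = 87.5
(1/8) * 300 = 37.5
New EstRTT = 87.5 + 37.5 = 125 ms -> 125.00 ms (2 dp)

125.00


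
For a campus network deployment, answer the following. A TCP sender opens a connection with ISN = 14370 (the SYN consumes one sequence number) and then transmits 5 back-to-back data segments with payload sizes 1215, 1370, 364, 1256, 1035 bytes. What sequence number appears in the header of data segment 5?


The SYN occupies sequence number ISN = 14370, so the first data byte is ISN + 1 = 14371.
SEQ of data segment i = (ISN + 1) + sum of payload sizes of segments 1..i-1.
Segment 1: SEQ = 14371, payload = 1215 bytes
Segment 2: SEQ = 15586, payload = 1370 bytes
Segment 3: SEQ = 16956, payload = 364 bytes
Segment 4: SEQ = 17320, payload = 1256 bytes
Segment 5: SEQ = 18576, payload = 1035 bytes
SEQ of segment 5 = 14371 + 1215 + 1370 + 364 + 1256 = 18576

18576


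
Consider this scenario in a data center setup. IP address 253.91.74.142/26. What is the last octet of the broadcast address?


Given: IP = 253.91.74.142, prefix = /26
Host bits = 32 - 26 = 6
Network last octet = 142 AND mask = 128
Host part size = 2^6 - 1 = 63
Broadcast last octet = 128 OR 63 = 191

191


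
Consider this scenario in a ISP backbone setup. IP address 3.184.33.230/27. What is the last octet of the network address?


Given: IP = 3.184.33.230, prefix = /27
Subnet mask = 255.255.255.224
Last octet of IP: 230
Last octet of mask: 224
Network last octet = 230 AND 224 = 224

224


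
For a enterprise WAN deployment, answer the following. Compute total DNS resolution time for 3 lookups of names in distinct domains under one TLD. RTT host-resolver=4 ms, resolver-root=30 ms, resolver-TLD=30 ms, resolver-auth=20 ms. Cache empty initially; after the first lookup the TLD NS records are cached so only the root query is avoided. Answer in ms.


Lookup 1 (cold cache): local + root + TLD + auth = 4 + 30 + 30 + 20 = 84 ms
Lookups 2..3 (TLD NS cached -> skip root; new domain -> still ask TLD and auth): local + TLD + auth = 4 + 30 + 20 = 54 ms each
Remaining 2 lookups: 2 * 54 = 108 ms
Total = 84 + 108 = 192 ms

192


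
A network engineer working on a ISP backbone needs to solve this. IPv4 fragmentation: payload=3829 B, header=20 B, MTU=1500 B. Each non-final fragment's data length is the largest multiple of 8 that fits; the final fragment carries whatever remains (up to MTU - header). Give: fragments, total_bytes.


Max data per non-final fragment = floor((MTU - header)/8)*8 = floor((1500 - 20)/8)*8 = floor(1480/8)*8 = 1480 B
Final fragment needs no 8-byte alignment: it can carry up to MTU - header = 1480 B
Non-final fragments needed = ceil((payload - 1480) / 1480) = ceil(2349/1480) = ceil(1.5872) = 2
Number of fragments = 2 + 1 = 3
Fragment sizes (data): 2 * 1480 B + 869 B (last, 869 <= 1480 OK)
Total bytes sent = payload + n_frags * header = 3829 + 3*20 = 3829 + 60 = 3889 B

3, 3889


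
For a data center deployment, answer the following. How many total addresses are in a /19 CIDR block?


Given: CIDR prefix /19
Host bits = 32 - 19 = 13
Total addresses = 2^13 = 8192

8192


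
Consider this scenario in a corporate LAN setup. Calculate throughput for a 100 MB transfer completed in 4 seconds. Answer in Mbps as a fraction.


Given: file = 100 MB, time = 4 s
File in Mb = 100 * 8 = 800 Mb
Throughput = 800 / 4 Mbps
Throughput = 200 Mbps

200


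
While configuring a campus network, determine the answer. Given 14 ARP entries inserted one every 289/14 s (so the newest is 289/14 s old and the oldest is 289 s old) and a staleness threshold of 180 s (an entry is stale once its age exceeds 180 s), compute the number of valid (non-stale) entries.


Ages are k * 289/14 s for k = 1..14 (spacing = 20.6429 s).
Entry k is valid iff k * 289/14 <= 180 iff k <= 14 * 180 / 289 = 8.7197
n_valid = floor(8.7197) = 8
(n_stale = 14 - 8 = 6)

8


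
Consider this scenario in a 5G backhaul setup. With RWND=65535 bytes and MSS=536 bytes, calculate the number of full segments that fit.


Given: RWND = 65535 bytes, MSS = 536 bytes
Full segments = floor(RWND / MSS)
Full segments = floor(65535 / 536)
Full segments = floor(122.2668) = 122

122


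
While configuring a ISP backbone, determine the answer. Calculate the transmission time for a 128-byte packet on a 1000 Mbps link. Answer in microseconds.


Given: packet = 128 bytes, bandwidth = 1000 Mbps
Packet in bits = 128 * 8 = 1024 bits
Bandwidth = 1000 * 10^6 = 1000000000 bps
Time = 1024 / 1000000000 seconds
Time in us = 1024 * 10^6 / 1000000000 = 1.024

1.024


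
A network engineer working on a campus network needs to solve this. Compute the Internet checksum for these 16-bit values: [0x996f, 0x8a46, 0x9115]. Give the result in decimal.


Given words: [0x996f, 0x8a46, 0x9115]
Step 1: Sum all words
Raw sum = 39279 + 35398 + 37141 = 111818
Step 2: Fold carry: (46282 + 1) = 46283
One's complement = ~46283 & 0xFFFF = 19252

19252


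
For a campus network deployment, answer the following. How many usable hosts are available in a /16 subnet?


Given: subnet mask /16
Host bits = 32 - 16 = 16
Total addresses = 2^16 = 65536
Usable hosts = 65536 - 2 (network + broadcast) = 65534

65534


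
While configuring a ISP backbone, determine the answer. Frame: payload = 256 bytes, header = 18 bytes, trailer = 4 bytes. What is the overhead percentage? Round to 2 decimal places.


Given: payload = 256 B, header = 18 B, trailer = 4 B
Overhead bytes = header + trailer = 18 + 4 = 22
Total frame = payload + overhead = 256 + 22 = 278
Overhead % = 22 / 278 * 100 = 7.9137% -> 7.91% (2 dp)

7.91


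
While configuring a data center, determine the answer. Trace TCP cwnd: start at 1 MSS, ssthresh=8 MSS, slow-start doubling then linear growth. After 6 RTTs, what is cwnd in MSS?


RTT 0: cwnd = 1 MSS (initial)
RTT 1: cwnd = 2 MSS (slow start, doubled)
RTT 2: cwnd = 4 MSS (slow start, doubled)
RTT 3: cwnd = 8 MSS (slow start, doubled)
RTT 4: cwnd = 9 MSS (congestion avoidance, +1)
RTT 5: cwnd = 10 MSS (congestion avoidance, +1)
RTT 6: cwnd = 11 MSS (congestion avoidance, +1)

11


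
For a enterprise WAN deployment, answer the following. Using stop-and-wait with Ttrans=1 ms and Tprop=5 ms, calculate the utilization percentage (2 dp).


Given: Ttrans = 1 ms, Tprop = 5 ms
RTT = 2 * Tprop = 2 * 5 = 10 ms
U = Ttrans / (Ttrans + RTT)
U = 1 / (1 + 10)
U = 1 / 11 = 0.090909
U% = 9.09%

9.09


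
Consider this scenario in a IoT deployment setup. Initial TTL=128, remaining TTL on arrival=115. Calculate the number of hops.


Given: initial TTL = 128, received TTL = 115
Hops = initial TTL - received TTL
Hops = 128 - 115 = 13

13


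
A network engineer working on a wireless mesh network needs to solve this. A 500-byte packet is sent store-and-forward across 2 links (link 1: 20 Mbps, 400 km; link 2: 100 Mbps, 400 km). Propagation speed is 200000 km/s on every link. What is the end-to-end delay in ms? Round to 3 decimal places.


Packet = 500 bytes = 4000 bits. Store-and-forward: sum (t_trans + t_prop) per link.
Link 1: t_trans = 4000/(20*10^6) s = 0.2000 ms; t_prop = 400/200000 s = 2.0000 ms; subtotal = 2.2000 ms
Link 2: t_trans = 4000/(100*10^6) s = 0.0400 ms; t_prop = 400/200000 s = 2.0000 ms; subtotal = 2.0400 ms
End-to-end = 2.2000 + 2.0400 = 4.2400 ms -> 4.240 ms (3 dp)

4.240


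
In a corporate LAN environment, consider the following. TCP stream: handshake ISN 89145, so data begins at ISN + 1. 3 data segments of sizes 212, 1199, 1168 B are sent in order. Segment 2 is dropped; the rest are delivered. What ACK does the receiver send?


SYN uses sequence number 89145; first data byte = ISN + 1 = 89146.
Segment 1: SEQ = 89146, len = 212 B, covers [89146, 89357]
Segment 2: SEQ = 89358, len = 1199 B, covers [89358, 90556] [LOST]
Segment 3: SEQ = 90557, len = 1168 B, covers [90557, 91724]
In-order data received: bytes [89146, 89357] (segments 1..1).
Segment 2 missing -> gap begins at byte 89358; later segments buffered out of order.
Cumulative ACK = next expected in-order byte = 89146 + 212 = 89358

89358


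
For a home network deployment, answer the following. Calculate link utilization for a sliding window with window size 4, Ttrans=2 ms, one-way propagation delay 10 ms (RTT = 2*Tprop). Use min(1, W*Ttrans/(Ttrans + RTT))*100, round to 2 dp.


Given: W = 4, Ttrans = 2 ms, RTT = 20 ms (= 2 * Tprop, Tprop = 10 ms)
Cycle time = Ttrans + RTT = 2 + 20 = 22 ms (first packet sent until its ACK returns)
W * Ttrans = 4 * 2 = 8 ms of sending per cycle
W * Ttrans / (Ttrans + RTT) = 8 / 22 = 0.363636
U = min(1, 0.363636) = 0.363636
U% = 36.36%

36.36


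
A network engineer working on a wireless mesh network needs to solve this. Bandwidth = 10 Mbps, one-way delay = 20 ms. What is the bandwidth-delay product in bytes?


Given: bandwidth = 10 Mbps, delay = 20 ms
BDP in bits = 10 * 10^6 * 20 / 1000
BDP in bits = 200000
BDP in bytes = 200000 / 8 = 25000

25000


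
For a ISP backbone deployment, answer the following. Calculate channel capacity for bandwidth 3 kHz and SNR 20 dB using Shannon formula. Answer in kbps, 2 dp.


Given: B = 3 kHz, SNR = 20 dB
SNR linear = 10^(20/10) = 100
1 + SNR = 101
log2(101) = 6.6582114828
C = 3 * 1000 * 6.6582114828 = 19974.6344 bps
C = 19.974634 kbps -> 19.97 kbps (2 dp)

19.97


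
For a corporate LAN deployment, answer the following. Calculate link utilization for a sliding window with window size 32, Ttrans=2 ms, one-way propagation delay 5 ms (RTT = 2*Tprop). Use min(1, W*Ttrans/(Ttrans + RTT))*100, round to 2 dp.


Given: W = 32, Ttrans = 2 ms, RTT = 10 ms (= 2 * Tprop, Tprop = 5 ms)
Cycle time = Ttrans + RTT = 2 + 10 = 12 ms (first packet sent until its ACK returns)
W * Ttrans = 32 * 2 = 64 ms of sending per cycle
W * Ttrans / (Ttrans + RTT) = 64 / 12 = 5.333333
U = min(1, 5.333333) = 1.000000
U% = 100.00%

100.00


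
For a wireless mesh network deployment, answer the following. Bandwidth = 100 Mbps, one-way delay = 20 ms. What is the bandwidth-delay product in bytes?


Given: bandwidth = 100 Mbps, delay = 20 ms
BDP in bits = 100 * 10^6 * 20 / 1000
BDP in bits = 2000000
BDP in bytes = 2000000 / 8 = 250000

250000


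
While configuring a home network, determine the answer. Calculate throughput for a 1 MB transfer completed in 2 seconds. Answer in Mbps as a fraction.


Given: file = 1 MB, time = 2 s
File in Mb = 1 * 8 = 8 Mb
Throughput = 8 / 2 Mbps
Throughput = 4 Mbps

4


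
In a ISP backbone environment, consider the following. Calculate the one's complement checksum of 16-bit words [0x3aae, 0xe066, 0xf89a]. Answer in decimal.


Given words: [0x3aae, 0xe066, 0xf89a]
Step 1: Sum all words
Raw sum = 15022 + 57446 + 63642 = 136110
Step 2: Fold carry: (5038 + 2) = 5040
One's complement = ~5040 & 0xFFFF = 60495

60495


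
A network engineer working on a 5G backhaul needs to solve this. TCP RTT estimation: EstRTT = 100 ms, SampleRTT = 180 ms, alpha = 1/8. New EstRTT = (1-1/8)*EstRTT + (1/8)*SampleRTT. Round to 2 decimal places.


Given: EstRTT = 100 ms, SampleRTT = 180 ms, alpha = 1/8
New EstRTT = (1 - alpha) * EstRTT + alpha * SampleRTT
(7/8) * 100 = 87.5
(1/8) * 180 = 22.5
New EstRTT = 87.5 + 22.5 = 110 ms -> 110.00 ms (2 dp)

110.00


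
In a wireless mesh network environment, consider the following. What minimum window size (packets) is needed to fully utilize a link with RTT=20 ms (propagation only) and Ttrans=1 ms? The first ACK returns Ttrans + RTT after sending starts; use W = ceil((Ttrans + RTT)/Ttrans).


Given: Ttrans = 1 ms, RTT = 20 ms (= 2 * Tprop, Tprop = 10 ms)
Time until first ACK returns = Ttrans + RTT = 1 + 20 = 21 ms
Need W * Ttrans >= Ttrans + RTT  ->  W >= (Ttrans + RTT) / Ttrans
(Ttrans + RTT) / Ttrans = 21 / 1 = 21
W_min = ceil(21) = 21

21


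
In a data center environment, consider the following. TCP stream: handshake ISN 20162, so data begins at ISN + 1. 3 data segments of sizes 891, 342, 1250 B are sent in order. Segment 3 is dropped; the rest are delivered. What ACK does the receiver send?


SYN uses sequence number 20162; first data byte = ISN + 1 = 20163.
Segment 1: SEQ = 20163, len = 891 B, covers [20163, 21053]
Segment 2: SEQ = 21054, len = 342 B, covers [21054, 21395]
Segment 3: SEQ = 21396, len = 1250 B, covers [21396, 22645] [LOST]
In-order data received: bytes [20163, 21395] (segments 1..2).
Segment 3 missing -> gap begins at byte 21396.
Cumulative ACK = next expected in-order byte = 20163 + 891 + 342 = 21396

21396


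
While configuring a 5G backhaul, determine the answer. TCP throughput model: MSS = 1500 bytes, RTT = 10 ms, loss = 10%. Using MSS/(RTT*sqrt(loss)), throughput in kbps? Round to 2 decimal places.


Given: MSS = 1500 bytes, RTT = 10 ms, loss = 10%
RTT in seconds = 10 / 1000 = 0.01
Loss rate = 10% = 0.1
sqrt(loss) = sqrt(0.1) = 0.316227766017
Throughput (bytes/s) = 1500 / (0.01 * 0.316227766017) = 474341.6490
Throughput (kbps) = 474341.6490 * 8 / 1000 = 3794.733192 -> 3794.73 kbps (2 dp)

3794.73


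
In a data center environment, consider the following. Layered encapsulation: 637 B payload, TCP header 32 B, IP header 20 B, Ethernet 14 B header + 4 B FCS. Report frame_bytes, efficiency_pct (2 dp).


TCP segment = 637 + 32 = 669 B
IP packet = 669 + 20 = 689 B
Ethernet frame = 689 + 14 + 4 = 707 B
Efficiency = app / frame = 637 / 707 = 0.900990 = 90.0990% -> 90.10% (2 dp)

707, 90.10


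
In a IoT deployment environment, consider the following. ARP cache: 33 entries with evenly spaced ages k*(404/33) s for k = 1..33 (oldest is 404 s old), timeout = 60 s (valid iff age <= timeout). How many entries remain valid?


Ages are k * 404/33 s for k = 1..33 (spacing = 12.2424 s).
Entry k is valid iff k * 404/33 <= 60 iff k <= 33 * 60 / 404 = 4.9010
n_valid = floor(4.9010) = 4
(n_stale = 33 - 4 = 29)

4


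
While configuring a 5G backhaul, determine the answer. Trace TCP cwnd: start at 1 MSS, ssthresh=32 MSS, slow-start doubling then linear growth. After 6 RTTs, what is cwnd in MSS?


RTT 0: cwnd = 1 MSS (initial)
RTT 1: cwnd = 2 MSS (slow start, doubled)
RTT 2: cwnd = 4 MSS (slow start, doubled)
RTT 3: cwnd = 8 MSS (slow start, doubled)
RTT 4: cwnd = 16 MSS (slow start, doubled)
RTT 5: cwnd = 32 MSS (slow start, doubled)
RTT 6: cwnd = 33 MSS (congestion avoidance, +1)

33


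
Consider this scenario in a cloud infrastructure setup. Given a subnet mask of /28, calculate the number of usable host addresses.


Given: subnet mask /28
Host bits = 32 - 28 = 4
Total addresses = 2^4 = 16
Usable hosts = 16 - 2 (network + broadcast) = 14

14


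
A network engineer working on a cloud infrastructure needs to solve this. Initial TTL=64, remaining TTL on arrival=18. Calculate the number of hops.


Given: initial TTL = 64, received TTL = 18
Hops = initial TTL - received TTL
Hops = 64 - 18 = 46

46


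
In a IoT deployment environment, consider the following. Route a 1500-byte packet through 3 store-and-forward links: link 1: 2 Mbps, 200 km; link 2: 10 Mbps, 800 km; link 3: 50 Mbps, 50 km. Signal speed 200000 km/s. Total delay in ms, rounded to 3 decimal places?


Packet = 1500 bytes = 12000 bits. Store-and-forward: sum (t_trans + t_prop) per link.
Link 1: t_trans = 12000/(2*10^6) s = 6.0000 ms; t_prop = 200/200000 s = 1.0000 ms; subtotal = 7.0000 ms
Link 2: t_trans = 12000/(10*10^6) s = 1.2000 ms; t_prop = 800/200000 s = 4.0000 ms; subtotal = 5.2000 ms
Link 3: t_trans = 12000/(50*10^6) s = 0.2400 ms; t_prop = 50/200000 s = 0.2500 ms; subtotal = 0.4900 ms
End-to-end = 7.0000 + 5.2000 + 0.4900 = 12.6900 ms -> 12.690 ms (3 dp)

12.690


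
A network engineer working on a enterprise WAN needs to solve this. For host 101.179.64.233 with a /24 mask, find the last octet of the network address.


Given: IP = 101.179.64.233, prefix = /24
Subnet mask = 255.255.255.0
Last octet of IP: 233
Last octet of mask: 0
Network last octet = 233 AND 0 = 0

0


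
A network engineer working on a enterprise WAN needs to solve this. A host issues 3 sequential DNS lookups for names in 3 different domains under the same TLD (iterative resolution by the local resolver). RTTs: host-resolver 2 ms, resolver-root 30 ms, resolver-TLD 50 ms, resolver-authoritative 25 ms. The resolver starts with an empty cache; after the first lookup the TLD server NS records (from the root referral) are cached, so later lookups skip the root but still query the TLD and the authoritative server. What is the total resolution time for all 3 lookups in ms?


Lookup 1 (cold cache): local + root + TLD + auth = 2 + 30 + 50 + 25 = 107 ms
Lookups 2..3 (TLD NS cached -> skip root; new domain -> still ask TLD and auth): local + TLD + auth = 2 + 50 + 25 = 77 ms each
Remaining 2 lookups: 2 * 77 = 154 ms
Total = 107 + 154 = 261 ms

261


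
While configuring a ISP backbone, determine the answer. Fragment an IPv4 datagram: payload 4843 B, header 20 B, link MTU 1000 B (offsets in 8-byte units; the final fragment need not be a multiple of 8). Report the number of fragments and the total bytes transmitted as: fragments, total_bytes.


Max data per non-final fragment = floor((MTU - header)/8)*8 = floor((1000 - 20)/8)*8 = floor(980/8)*8 = 976 B
Final fragment needs no 8-byte alignment: it can carry up to MTU - header = 980 B
Non-final fragments needed = ceil((payload - 980) / 976) = ceil(3863/976) = ceil(3.9580) = 4
Number of fragments = 4 + 1 = 5
Fragment sizes (data): 4 * 976 B + 939 B (last, 939 <= 980 OK)
Total bytes sent = payload + n_frags * header = 4843 + 5*20 = 4843 + 100 = 4943 B

5, 4943


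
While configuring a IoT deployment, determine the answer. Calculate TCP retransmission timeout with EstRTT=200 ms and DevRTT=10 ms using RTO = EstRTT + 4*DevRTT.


Given: EstRTT = 200 ms, DevRTT = 10 ms
Timeout = EstRTT + 4 * DevRTT
4 * DevRTT = 4 * 10 = 40
Timeout = 200 + 40 = 240 ms

240


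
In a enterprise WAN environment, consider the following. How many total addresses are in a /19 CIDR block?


Given: CIDR prefix /19
Host bits = 32 - 19 = 13
Total addresses = 2^13 = 8192

8192


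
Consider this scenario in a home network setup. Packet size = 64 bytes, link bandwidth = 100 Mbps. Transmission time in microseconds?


Given: packet = 64 bytes, bandwidth = 100 Mbps
Packet in bits = 64 * 8 = 512 bits
Bandwidth = 100 * 10^6 = 100000000 bps
Time = 512 / 100000000 seconds
Time in us = 512 * 10^6 / 100000000 = 5.12

5.12


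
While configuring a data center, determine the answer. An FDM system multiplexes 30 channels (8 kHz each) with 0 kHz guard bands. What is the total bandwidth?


Given: 30 channels, 8 kHz each, guard = 0 kHz
Channel bandwidth = 30 * 8 = 240 kHz
Guard bands = 29 gaps * 0 kHz = 0 kHz
Total = 240 + 0 = 240 kHz

240


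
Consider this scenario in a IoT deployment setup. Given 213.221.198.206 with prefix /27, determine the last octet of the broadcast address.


Given: IP = 213.221.198.206, prefix = /27
Host bits = 32 - 27 = 5
Network last octet = 206 AND mask = 192
Host part size = 2^5 - 1 = 31
Broadcast last octet = 192 OR 31 = 223

223


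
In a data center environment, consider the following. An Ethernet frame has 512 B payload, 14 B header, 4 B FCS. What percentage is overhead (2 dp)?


Given: payload = 512 B, header = 14 B, trailer = 4 B
Overhead bytes = header + trailer = 14 + 4 = 18
Total frame = payload + overhead = 512 + 18 = 530
Overhead % = 18 / 530 * 100 = 3.3962% -> 3.40% (2 dp)

3.40


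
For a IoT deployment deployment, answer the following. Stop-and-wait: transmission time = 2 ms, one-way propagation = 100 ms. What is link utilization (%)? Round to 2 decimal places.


Given: Ttrans = 2 ms, Tprop = 100 ms
RTT = 2 * Tprop = 2 * 100 = 200 ms
U = Ttrans / (Ttrans + RTT)
U = 2 / (2 + 200)
U = 2 / 202 = 0.009901
U% = 0.99%

0.99


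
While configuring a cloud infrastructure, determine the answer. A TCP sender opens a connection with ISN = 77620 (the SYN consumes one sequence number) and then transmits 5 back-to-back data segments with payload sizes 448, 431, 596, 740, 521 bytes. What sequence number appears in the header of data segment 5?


The SYN occupies sequence number ISN = 77620, so the first data byte is ISN + 1 = 77621.
SEQ of data segment i = (ISN + 1) + sum of payload sizes of segments 1..i-1.
Segment 1: SEQ = 77621, payload = 448 bytes
Segment 2: SEQ = 78069, payload = 431 bytes
Segment 3: SEQ = 78500, payload = 596 bytes
Segment 4: SEQ = 79096, payload = 740 bytes
Segment 5: SEQ = 79836, payload = 521 bytes
SEQ of segment 5 = 77621 + 448 + 431 + 596 + 740 = 79836

79836
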